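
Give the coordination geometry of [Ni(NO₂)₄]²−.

Summing ligand charges against the −2 overall charge gives an oxidation state of +2 for nickel.
Nickel is a group-10 element; Ni(II) is therefore d⁸.
Coordination number: 4.
Nitro (N-bound nitrite) is a strong-field ligand (high in the spectrochemical series).
A 3d d⁸ ion with strong-field ligands gains enough CFSE to favour square planar over tetrahedral.

square planar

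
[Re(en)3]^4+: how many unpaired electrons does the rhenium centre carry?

3 unpaired electrons

Ethylenediamine is neutral; balancing the +4 overall charge requires Re(IV).
Rhenium is a group-7 element; Re(IV) is therefore d³.
Counting donor atoms: 3×ethylenediamine (bidentate) → 6 donors. Coordination number = 6.
In an octahedral field the d³ configuration is t₂g³e_g⁰ (only one arrangement possible), giving 3 unpaired electrons.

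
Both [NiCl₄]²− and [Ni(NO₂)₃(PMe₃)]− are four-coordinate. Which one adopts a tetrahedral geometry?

For [NiCl₄]²−: Summing ligand charges against the −2 overall charge gives an oxidation state of +2 for nickel. Group 10 minus oxidation state 2 gives a d⁸ configuration. Chloride is a weak-field ligand. With weak-field ligands the CFSE gain from square planar is small, so a 3d d⁸ ion takes the sterically preferred tetrahedral geometry. → tetrahedral.
For [Ni(NO₂)₃(PMe₃)]−: Summing ligand charges against the −1 overall charge gives an oxidation state of +2 for nickel. Nickel is a group-10 element; Ni(II) is therefore d⁸. Nitro (N-bound nitrite) and trimethylphosphine are strong-field ligands (high in the spectrochemical series). A 3d d⁸ ion with strong-field ligands gains enough CFSE to favour square planar over tetrahedral. → square planar.

[NiCl₄]²−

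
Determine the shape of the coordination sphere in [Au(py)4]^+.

Ligand charges: pyridine is neutral. With an overall charge of +1 the gold centre must be in the +1 oxidation state.
Group 11 minus oxidation state 1 gives a d¹⁰ configuration.
Coordination number: 4.
A d¹⁰ ion has no crystal-field stabilisation preference between square planar and tetrahedral, so four ligands adopt the sterically favoured tetrahedral geometry.

tetrahedral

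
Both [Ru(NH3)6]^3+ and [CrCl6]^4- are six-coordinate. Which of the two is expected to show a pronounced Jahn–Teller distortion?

[CrCl6]^4-

[Ru(NH3)6]^3+: Summing ligand charges against the +3 overall charge gives an oxidation state of +3 for ruthenium. Ruthenium is a group-8 element; Ru(III) is therefore d⁵. A 4d ion has a large Δₒ and is invariably low-spin. The d⁵ configuration leaves the e_g set evenly filled (or empty) — no strong Jahn–Teller driving force.
[CrCl6]^4-: Summing ligand charges against the −4 overall charge gives an oxidation state of +2 for chromium. Chromium is a group-6 element; Cr(II) is therefore d⁴. Chloride is a weak-field ligand for a first-row metal, so the complex is high-spin. The t₂g³e_g¹ (high-spin) configuration has an unevenly filled e_g set; the Jahn–Teller theorem predicts a tetragonal distortion (typically axial elongation) to lift the degeneracy.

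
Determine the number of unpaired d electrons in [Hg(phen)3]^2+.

Summing ligand charges against the +2 overall charge gives an oxidation state of +2 for mercury.
Group 12 minus oxidation state 2 gives a d¹⁰ configuration.
Counting donor atoms: 3×1,10-phenanthroline (bidentate) → 6 donors. Coordination number = 6.
In an octahedral field the d¹⁰ configuration is t₂g⁶e_g⁴, giving 0 unpaired electrons.

0 unpaired electrons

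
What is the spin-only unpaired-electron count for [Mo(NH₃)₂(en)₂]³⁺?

Ammonia is neutral; ethylenediamine is neutral; balancing the +3 overall charge requires Mo(III).
Molybdenum is a group-6 element; Mo(III) is therefore d³.
Counting donor atoms: 2×ammonia (monodentate) → 2 donors; 2×ethylenediamine (bidentate) → 4 donors. Coordination number = 6.
In an octahedral field the d³ configuration is t₂g³e_g⁰ (only one arrangement possible), giving 3 unpaired electrons.

3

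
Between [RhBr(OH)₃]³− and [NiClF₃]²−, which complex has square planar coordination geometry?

For [RhBr(OH)₃]³−: Summing ligand charges against the −3 overall charge gives an oxidation state of +1 for rhodium. Group 9 minus oxidation state 1 gives a d⁸ configuration. A 4d d⁸ ion has a large crystal-field splitting; square planar leaves the high-energy d_{x²−y²} orbital empty and maximises CFSE. → square planar.
For [NiClF₃]²−: Each chloride is −1; each fluoride is −1; balancing the −2 overall charge requires Ni(II). Ni sits in group 10, so the d-electron count is 10 − 2 = 8. Chloride and fluoride are weak-field ligands. With weak-field ligands the CFSE gain from square planar is small, so a 3d d⁸ ion takes the sterically preferred tetrahedral geometry. → tetrahedral.

[RhBr(OH)₃]³−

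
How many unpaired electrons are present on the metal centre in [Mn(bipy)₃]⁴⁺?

3 unpaired electrons

Ligand charges: 2,2′-bipyridine is neutral. With an overall charge of +4 the manganese centre must be in the +4 oxidation state.
Group 7 minus oxidation state 4 gives a d³ configuration.
Counting donor atoms: 3×2,2′-bipyridine (bidentate) → 6 donors. Coordination number = 6.
In an octahedral field the d³ configuration is t₂g³e_g⁰ (only one arrangement possible), giving 3 unpaired electrons.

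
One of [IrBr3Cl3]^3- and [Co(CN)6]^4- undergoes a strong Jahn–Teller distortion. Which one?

[IrBr3Cl3]^3-: Summing ligand charges against the −3 overall charge gives an oxidation state of +3 for iridium. Group 9 minus oxidation state 3 gives a d⁶ configuration. A 5d ion has a large Δₒ and is invariably low-spin. The d⁶ configuration leaves the e_g set evenly filled (or empty) — no strong Jahn–Teller driving force.
[Co(CN)6]^4-: Each cyanide is −1; balancing the −4 overall charge requires Co(II). Group 9 minus oxidation state 2 gives a d⁷ configuration. Cyanide is a strong-field ligand (high in the spectrochemical series) for a first-row metal, so the complex is low-spin. The t₂g⁶e_g¹ (low-spin) configuration has an unevenly filled e_g set; the Jahn–Teller theorem predicts a tetragonal distortion (typically axial elongation) to lift the degeneracy.

[Co(CN)6]^4-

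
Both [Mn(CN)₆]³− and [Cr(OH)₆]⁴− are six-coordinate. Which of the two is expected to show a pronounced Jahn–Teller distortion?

[Cr(OH)₆]⁴−

[Mn(CN)₆]³−: Ligand charges: each cyanide is −1. With an overall charge of −3 the manganese centre must be in the +3 oxidation state. Mn sits in group 7, so the d-electron count is 7 − 3 = 4. Cyanide is a strong-field ligand (high in the spectrochemical series) for a first-row metal, so the complex is low-spin. The d⁴ configuration leaves the e_g set evenly filled (or empty) — no strong Jahn–Teller driving force.
[Cr(OH)₆]⁴−: Ligand charges: each hydroxide is −1. With an overall charge of −4 the chromium centre must be in the +2 oxidation state. Chromium is a group-6 element; Cr(II) is therefore d⁴. Hydroxide is a weak-field ligand for a first-row metal, so the complex is high-spin. The t₂g³e_g¹ (high-spin) configuration has an unevenly filled e_g set; the Jahn–Teller theorem predicts a tetragonal distortion (typically axial elongation) to lift the degeneracy.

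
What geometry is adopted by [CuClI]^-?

linear

Each chloride is −1; each iodide is −1; balancing the −1 overall charge requires Cu(I).
Copper is a group-11 element; Cu(I) is therefore d¹⁰.
With 2 monodentate ligands the coordination number is 2.
A d¹⁰ ion with only two ligands adopts a linear arrangement (sp hybridisation; no CFSE preference).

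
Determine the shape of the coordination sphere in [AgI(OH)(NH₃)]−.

trigonal planar

Each iodide is −1; each hydroxide is −1; ammonia is neutral; balancing the −1 overall charge requires Ag(I).
Ag sits in group 11, so the d-electron count is 11 − 1 = 10.
With 3 monodentate ligands the coordination number is 3.
Three ligands around a d¹⁰ centre minimise repulsion in a trigonal-planar arrangement.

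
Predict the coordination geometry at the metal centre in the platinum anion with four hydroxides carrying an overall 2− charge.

square planar

Each hydroxide is −1; balancing the −2 overall charge requires Pt(II).
Platinum is a group-10 element; Pt(II) is therefore d⁸.
Coordination number: 4.
A 5d d⁸ ion has a large crystal-field splitting; square planar leaves the high-energy d_{x²−y²} orbital empty and maximises CFSE.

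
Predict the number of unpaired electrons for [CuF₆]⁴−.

1 unpaired electron

Summing ligand charges against the −4 overall charge gives an oxidation state of +2 for copper.
Cu sits in group 11, so the d-electron count is 11 − 2 = 9.
In an octahedral field the d⁹ configuration is t₂g⁶e_g³ (only one arrangement possible), giving 1 unpaired electron.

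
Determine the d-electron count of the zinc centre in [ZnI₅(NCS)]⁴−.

d¹⁰

Summing ligand charges against the −4 overall charge gives an oxidation state of +2 for zinc.
Group 12 minus oxidation state 2 gives a d¹⁰ configuration.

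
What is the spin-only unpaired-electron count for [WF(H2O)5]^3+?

Summing ligand charges against the +3 overall charge gives an oxidation state of +4 for tungsten.
Group 6 minus oxidation state 4 gives a d² configuration.
In an octahedral field the d² configuration is t₂g²e_g⁰ (only one arrangement possible), giving 2 unpaired electrons.

2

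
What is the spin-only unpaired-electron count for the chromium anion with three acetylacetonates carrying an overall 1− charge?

4

Each acetylacetonate is −1; balancing the −1 overall charge requires Cr(II).
Group 6 minus oxidation state 2 gives a d⁴ configuration.
Counting donor atoms: 3×acetylacetonate (bidentate) → 6 donors. Coordination number = 6.
The spin state decides the count: Acetylacetonate is a weak-field ligand for a first-row metal, so the complex is high-spin.
An octahedral high-spin d⁴ ion is t₂g³e_g¹, giving 4 unpaired electrons.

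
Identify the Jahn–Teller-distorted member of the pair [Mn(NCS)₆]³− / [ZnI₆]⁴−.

[Mn(NCS)₆]³−

[Mn(NCS)₆]³−: Summing ligand charges against the −3 overall charge gives an oxidation state of +3 for manganese. Group 7 minus oxidation state 3 gives a d⁴ configuration. Isothiocyanate is a weak-field ligand for a first-row metal, so the complex is high-spin. The t₂g³e_g¹ (high-spin) configuration has an unevenly filled e_g set; the Jahn–Teller theorem predicts a tetragonal distortion (typically axial elongation) to lift the degeneracy.
[ZnI₆]⁴−: Ligand charges: each iodide is −1. With an overall charge of −4 the zinc centre must be in the +2 oxidation state. Zn sits in group 12, so the d-electron count is 12 − 2 = 10. The d¹⁰ configuration leaves the e_g set evenly filled (or empty) — no strong Jahn–Teller driving force.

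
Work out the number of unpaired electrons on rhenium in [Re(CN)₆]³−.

2 unpaired electrons

Summing ligand charges against the −3 overall charge gives an oxidation state of +3 for rhenium.
Group 7 minus oxidation state 3 gives a d⁴ configuration.
The spin state decides the count: a 5d ion has a large Δₒ and is invariably low-spin.
An octahedral low-spin d⁴ ion is t₂g⁴e_g⁰, giving 2 unpaired electrons.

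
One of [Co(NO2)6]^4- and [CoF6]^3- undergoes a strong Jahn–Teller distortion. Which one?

[Co(NO2)6]^4-: Summing ligand charges against the −4 overall charge gives an oxidation state of +2 for cobalt. Co sits in group 9, so the d-electron count is 9 − 2 = 7. Nitro (N-bound nitrite) is a strong-field ligand (high in the spectrochemical series) for a first-row metal, so the complex is low-spin. The t₂g⁶e_g¹ (low-spin) configuration has an unevenly filled e_g set; the Jahn–Teller theorem predicts a tetragonal distortion (typically axial elongation) to lift the degeneracy.
[CoF6]^3-: Summing ligand charges against the −3 overall charge gives an oxidation state of +3 for cobalt. Co sits in group 9, so the d-electron count is 9 − 3 = 6. Fluoride is the one ligand weak enough to leave Co(III) high-spin — [CoF₆]³⁻ is the classic exception. The d⁶ configuration leaves the e_g set evenly filled (or empty) — no strong Jahn–Teller driving force.

[Co(NO2)6]^4-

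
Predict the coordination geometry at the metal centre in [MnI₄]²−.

tetrahedral

Ligand charges: each iodide is −1. With an overall charge of −2 the manganese centre must be in the +2 oxidation state.
Manganese is a group-7 element; Mn(II) is therefore d⁵.
With 4 monodentate ligands the coordination number is 4.
Iodide is a weak-field ligand.
A high-spin d⁵ ion has zero CFSE in either geometry, so four ligands adopt the sterically favoured tetrahedral geometry.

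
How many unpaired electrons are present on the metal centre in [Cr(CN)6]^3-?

3

Summing ligand charges against the −3 overall charge gives an oxidation state of +3 for chromium.
Group 6 minus oxidation state 3 gives a d³ configuration.
In an octahedral field the d³ configuration is t₂g³e_g⁰ (only one arrangement possible), giving 3 unpaired electrons.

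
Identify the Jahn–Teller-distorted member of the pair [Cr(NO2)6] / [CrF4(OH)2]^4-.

[Cr(NO2)6]: Ligand charges: each nitro (N-bound nitrite) is −1. With an overall charge of 0 the chromium centre must be in the +6 oxidation state. Chromium is a group-6 element; Cr(VI) is therefore d⁰. The d⁰ configuration leaves the e_g set evenly filled (or empty) — no strong Jahn–Teller driving force.
[CrF4(OH)2]^4-: Ligand charges: each fluoride is −1; each hydroxide is −1. With an overall charge of −4 the chromium centre must be in the +2 oxidation state. Chromium is a group-6 element; Cr(II) is therefore d⁴. Fluoride and hydroxide are weak-field ligands for a first-row metal, so the complex is high-spin. The t₂g³e_g¹ (high-spin) configuration has an unevenly filled e_g set; the Jahn–Teller theorem predicts a tetragonal distortion (typically axial elongation) to lift the degeneracy.

[CrF4(OH)2]^4-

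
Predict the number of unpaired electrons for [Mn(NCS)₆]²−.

Summing ligand charges against the −2 overall charge gives an oxidation state of +4 for manganese.
Manganese is a group-7 element; Mn(IV) is therefore d³.
In an octahedral field the d³ configuration is t₂g³e_g⁰ (only one arrangement possible), giving 3 unpaired electrons.

3 unpaired electrons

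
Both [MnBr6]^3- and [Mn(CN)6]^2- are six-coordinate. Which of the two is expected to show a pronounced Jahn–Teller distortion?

[MnBr6]^3-: Each bromide is −1; balancing the −3 overall charge requires Mn(III). Mn sits in group 7, so the d-electron count is 7 − 3 = 4. Bromide is a weak-field ligand for a first-row metal, so the complex is high-spin. The t₂g³e_g¹ (high-spin) configuration has an unevenly filled e_g set; the Jahn–Teller theorem predicts a tetragonal distortion (typically axial elongation) to lift the degeneracy.
[Mn(CN)6]^2-: Summing ligand charges against the −2 overall charge gives an oxidation state of +4 for manganese. Group 7 minus oxidation state 4 gives a d³ configuration. The d³ configuration leaves the e_g set evenly filled (or empty) — no strong Jahn–Teller driving force.

[MnBr6]^3-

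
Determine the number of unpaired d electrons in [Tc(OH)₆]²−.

3

Each hydroxide is −1; balancing the −2 overall charge requires Tc(IV).
Group 7 minus oxidation state 4 gives a d³ configuration.
In an octahedral field the d³ configuration is t₂g³e_g⁰ (only one arrangement possible), giving 3 unpaired electrons.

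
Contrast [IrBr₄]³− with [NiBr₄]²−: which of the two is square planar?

[IrBr₄]³−

For [IrBr₄]³−: Ligand charges: each bromide is −1. With an overall charge of −3 the iridium centre must be in the +1 oxidation state. Ir sits in group 9, so the d-electron count is 9 − 1 = 8. A 5d d⁸ ion has a large crystal-field splitting; square planar leaves the high-energy d_{x²−y²} orbital empty and maximises CFSE. → square planar.
For [NiBr₄]²−: Ligand charges: each bromide is −1. With an overall charge of −2 the nickel centre must be in the +2 oxidation state. Ni sits in group 10, so the d-electron count is 10 − 2 = 8. Bromide is a weak-field ligand. With weak-field ligands the CFSE gain from square planar is small, so a 3d d⁸ ion takes the sterically preferred tetrahedral geometry. → tetrahedral.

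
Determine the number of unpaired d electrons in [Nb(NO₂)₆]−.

Each nitro (N-bound nitrite) is −1; balancing the −1 overall charge requires Nb(V).
Nb sits in group 5, so the d-electron count is 5 − 5 = 0.
In an octahedral field the d⁰ configuration is t₂g⁰e_g⁰, giving 0 unpaired electrons.

0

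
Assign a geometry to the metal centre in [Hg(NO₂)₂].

linear

Each nitro (N-bound nitrite) is −1; balancing the 0 overall charge requires Hg(II).
Mercury is a group-12 element; Hg(II) is therefore d¹⁰.
Coordination number: 2.
A d¹⁰ ion with only two ligands adopts a linear arrangement (sp hybridisation; no CFSE preference).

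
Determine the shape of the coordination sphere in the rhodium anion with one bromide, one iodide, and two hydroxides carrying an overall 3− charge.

Ligand charges: each bromide is −1; each iodide is −1; each hydroxide is −1. With an overall charge of −3 the rhodium centre must be in the +1 oxidation state.
Group 9 minus oxidation state 1 gives a d⁸ configuration.
With 4 monodentate ligands the coordination number is 4.
A 4d d⁸ ion has a large crystal-field splitting; square planar leaves the high-energy d_{x²−y²} orbital empty and maximises CFSE.

square planar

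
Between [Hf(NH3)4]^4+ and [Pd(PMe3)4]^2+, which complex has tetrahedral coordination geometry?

For [Hf(NH3)4]^4+: Ammonia is neutral; balancing the +4 overall charge requires Hf(IV). Hf sits in group 4, so the d-electron count is 4 − 4 = 0. A d⁰ ion has no crystal-field stabilisation preference between square planar and tetrahedral, so four ligands adopt the sterically favoured tetrahedral geometry. → tetrahedral.
For [Pd(PMe3)4]^2+: Trimethylphosphine is neutral; balancing the +2 overall charge requires Pd(II). Pd sits in group 10, so the d-electron count is 10 − 2 = 8. A 4d d⁸ ion has a large crystal-field splitting; square planar leaves the high-energy d_{x²−y²} orbital empty and maximises CFSE. → square planar.

[Hf(NH3)4]^4+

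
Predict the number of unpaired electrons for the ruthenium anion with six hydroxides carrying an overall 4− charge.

0

Ligand charges: each hydroxide is −1. With an overall charge of −4 the ruthenium centre must be in the +2 oxidation state.
Ruthenium is a group-8 element; Ru(II) is therefore d⁶.
The spin state decides the count: a 4d ion has a large Δₒ and is invariably low-spin.
An octahedral low-spin d⁶ ion is t₂g⁶e_g⁰, giving 0 unpaired electrons.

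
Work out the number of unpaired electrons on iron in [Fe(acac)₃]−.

Summing ligand charges against the −1 overall charge gives an oxidation state of +2 for iron.
Group 8 minus oxidation state 2 gives a d⁶ configuration.
Counting donor atoms: 3×acetylacetonate (bidentate) → 6 donors. Coordination number = 6.
The spin state decides the count: Acetylacetonate is a weak-field ligand for a first-row metal, so the complex is high-spin.
An octahedral high-spin d⁶ ion is t₂g⁴e_g², giving 4 unpaired electrons.

4 unpaired electrons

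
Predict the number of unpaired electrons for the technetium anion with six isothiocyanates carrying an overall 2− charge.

3

Each isothiocyanate is −1; balancing the −2 overall charge requires Tc(IV).
Technetium is a group-7 element; Tc(IV) is therefore d³.
In an octahedral field the d³ configuration is t₂g³e_g⁰ (only one arrangement possible), giving 3 unpaired electrons.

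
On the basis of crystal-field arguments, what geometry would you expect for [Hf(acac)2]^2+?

Each acetylacetonate is −1; balancing the +2 overall charge requires Hf(IV).
Hafnium is a group-4 element; Hf(IV) is therefore d⁰.
Counting donor atoms: 2×acetylacetonate (bidentate) → 4 donors. Coordination number = 4.
A d⁰ ion has no crystal-field stabilisation preference between square planar and tetrahedral, so four ligands adopt the sterically favoured tetrahedral geometry.

tetrahedral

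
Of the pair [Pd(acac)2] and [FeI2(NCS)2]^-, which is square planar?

For [Pd(acac)2]: Ligand charges: each acetylacetonate is −1. With an overall charge of 0 the palladium centre must be in the +2 oxidation state. Palladium is a group-10 element; Pd(II) is therefore d⁸. A 4d d⁸ ion has a large crystal-field splitting; square planar leaves the high-energy d_{x²−y²} orbital empty and maximises CFSE. → square planar.
For [FeI2(NCS)2]^-: Each iodide is −1; each isothiocyanate is −1; balancing the −1 overall charge requires Fe(III). Iron is a group-8 element; Fe(III) is therefore d⁵. A high-spin d⁵ ion has zero CFSE in either geometry, so four ligands adopt the sterically favoured tetrahedral geometry. → tetrahedral.

[Pd(acac)2]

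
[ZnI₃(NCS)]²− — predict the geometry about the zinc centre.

tetrahedral

Ligand charges: each iodide is −1; each isothiocyanate is −1. With an overall charge of −2 the zinc centre must be in the +2 oxidation state.
Group 12 minus oxidation state 2 gives a d¹⁰ configuration.
Coordination number: 4.
A d¹⁰ ion has no crystal-field stabilisation preference between square planar and tetrahedral, so four ligands adopt the sterically favoured tetrahedral geometry.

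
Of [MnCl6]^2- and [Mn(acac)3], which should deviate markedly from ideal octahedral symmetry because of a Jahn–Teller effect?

[MnCl6]^2-: Each chloride is −1; balancing the −2 overall charge requires Mn(IV). Mn sits in group 7, so the d-electron count is 7 − 4 = 3. The d³ configuration leaves the e_g set evenly filled (or empty) — no strong Jahn–Teller driving force.
[Mn(acac)3]: Each acetylacetonate is −1; balancing the 0 overall charge requires Mn(III). Group 7 minus oxidation state 3 gives a d⁴ configuration. Acetylacetonate is a weak-field ligand for a first-row metal, so the complex is high-spin. The t₂g³e_g¹ (high-spin) configuration has an unevenly filled e_g set; the Jahn–Teller theorem predicts a tetragonal distortion (typically axial elongation) to lift the degeneracy.

[Mn(acac)3]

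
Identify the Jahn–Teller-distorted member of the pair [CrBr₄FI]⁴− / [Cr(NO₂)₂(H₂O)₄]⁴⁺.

[CrBr₄FI]⁴−

[CrBr₄FI]⁴−: Summing ligand charges against the −4 overall charge gives an oxidation state of +2 for chromium. Group 6 minus oxidation state 2 gives a d⁴ configuration. Bromide, fluoride, and iodide are weak-field ligands for a first-row metal, so the complex is high-spin. The t₂g³e_g¹ (high-spin) configuration has an unevenly filled e_g set; the Jahn–Teller theorem predicts a tetragonal distortion (typically axial elongation) to lift the degeneracy.
[Cr(NO₂)₂(H₂O)₄]⁴⁺: Each nitro (N-bound nitrite) is −1; water is neutral; balancing the +4 overall charge requires Cr(VI). Chromium is a group-6 element; Cr(VI) is therefore d⁰. The d⁰ configuration leaves the e_g set evenly filled (or empty) — no strong Jahn–Teller driving force.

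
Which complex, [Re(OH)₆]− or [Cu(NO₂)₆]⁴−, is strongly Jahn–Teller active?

[Cu(NO₂)₆]⁴−

[Re(OH)₆]−: Ligand charges: each hydroxide is −1. With an overall charge of −1 the rhenium centre must be in the +5 oxidation state. Rhenium is a group-7 element; Re(V) is therefore d². The d² configuration leaves the e_g set evenly filled (or empty) — no strong Jahn–Teller driving force.
[Cu(NO₂)₆]⁴−: Summing ligand charges against the −4 overall charge gives an oxidation state of +2 for copper. Group 11 minus oxidation state 2 gives a d⁹ configuration. The t₂g⁶e_g³ configuration has an unevenly filled e_g set; the Jahn–Teller theorem predicts a tetragonal distortion (typically axial elongation) to lift the degeneracy.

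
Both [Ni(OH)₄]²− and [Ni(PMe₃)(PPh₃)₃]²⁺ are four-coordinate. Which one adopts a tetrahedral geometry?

For [Ni(OH)₄]²−: Each hydroxide is −1; balancing the −2 overall charge requires Ni(II). Ni sits in group 10, so the d-electron count is 10 − 2 = 8. Hydroxide is a weak-field ligand. With weak-field ligands the CFSE gain from square planar is small, so a 3d d⁸ ion takes the sterically preferred tetrahedral geometry. → tetrahedral.
For [Ni(PMe₃)(PPh₃)₃]²⁺: Trimethylphosphine is neutral; triphenylphosphine is neutral; balancing the +2 overall charge requires Ni(II). Nickel is a group-10 element; Ni(II) is therefore d⁸. Trimethylphosphine and triphenylphosphine are strong-field ligands (high in the spectrochemical series). A 3d d⁸ ion with strong-field ligands gains enough CFSE to favour square planar over tetrahedral. → square planar.

[Ni(OH)₄]²−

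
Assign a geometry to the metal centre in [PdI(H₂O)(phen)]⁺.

Each iodide is −1; water is neutral; 1,10-phenanthroline is neutral; balancing the +1 overall charge requires Pd(II).
Group 10 minus oxidation state 2 gives a d⁸ configuration.
Counting donor atoms: 1×iodide (monodentate) → 1 donor; 1×water (monodentate) → 1 donor; 1×1,10-phenanthroline (bidentate) → 2 donors. Coordination number = 4.
A 4d d⁸ ion has a large crystal-field splitting; square planar leaves the high-energy d_{x²−y²} orbital empty and maximises CFSE.

square planar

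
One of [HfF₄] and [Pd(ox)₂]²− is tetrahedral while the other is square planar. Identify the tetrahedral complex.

For [HfF₄]: Ligand charges: each fluoride is −1. With an overall charge of 0 the hafnium centre must be in the +4 oxidation state. Hf sits in group 4, so the d-electron count is 4 − 4 = 0. A d⁰ ion has no crystal-field stabilisation preference between square planar and tetrahedral, so four ligands adopt the sterically favoured tetrahedral geometry. → tetrahedral.
For [Pd(ox)₂]²−: Each oxalate is −2; balancing the −2 overall charge requires Pd(II). Group 10 minus oxidation state 2 gives a d⁸ configuration. A 4d d⁸ ion has a large crystal-field splitting; square planar leaves the high-energy d_{x²−y²} orbital empty and maximises CFSE. → square planar.

[HfF₄]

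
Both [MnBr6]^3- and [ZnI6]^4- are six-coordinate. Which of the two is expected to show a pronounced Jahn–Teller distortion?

[MnBr6]^3-: Summing ligand charges against the −3 overall charge gives an oxidation state of +3 for manganese. Mn sits in group 7, so the d-electron count is 7 − 3 = 4. Bromide is a weak-field ligand for a first-row metal, so the complex is high-spin. The t₂g³e_g¹ (high-spin) configuration has an unevenly filled e_g set; the Jahn–Teller theorem predicts a tetragonal distortion (typically axial elongation) to lift the degeneracy.
[ZnI6]^4-: Ligand charges: each iodide is −1. With an overall charge of −4 the zinc centre must be in the +2 oxidation state. Zn sits in group 12, so the d-electron count is 12 − 2 = 10. The d¹⁰ configuration leaves the e_g set evenly filled (or empty) — no strong Jahn–Teller driving force.

[MnBr6]^3-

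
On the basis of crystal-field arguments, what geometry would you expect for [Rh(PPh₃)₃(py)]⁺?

square planar

Summing ligand charges against the +1 overall charge gives an oxidation state of +1 for rhodium.
Group 9 minus oxidation state 1 gives a d⁸ configuration.
With 4 monodentate ligands the coordination number is 4.
A 4d d⁸ ion has a large crystal-field splitting; square planar leaves the high-energy d_{x²−y²} orbital empty and maximises CFSE.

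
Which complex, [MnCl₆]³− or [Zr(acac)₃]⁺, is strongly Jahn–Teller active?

[MnCl₆]³−: Summing ligand charges against the −3 overall charge gives an oxidation state of +3 for manganese. Mn sits in group 7, so the d-electron count is 7 − 3 = 4. Chloride is a weak-field ligand for a first-row metal, so the complex is high-spin. The t₂g³e_g¹ (high-spin) configuration has an unevenly filled e_g set; the Jahn–Teller theorem predicts a tetragonal distortion (typically axial elongation) to lift the degeneracy.
[Zr(acac)₃]⁺: Ligand charges: each acetylacetonate is −1. With an overall charge of +1 the zirconium centre must be in the +4 oxidation state. Zirconium is a group-4 element; Zr(IV) is therefore d⁰. The d⁰ configuration leaves the e_g set evenly filled (or empty) — no strong Jahn–Teller driving force.

[MnCl₆]³−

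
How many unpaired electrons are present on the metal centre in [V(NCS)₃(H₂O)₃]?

2 unpaired electrons

Summing ligand charges against the 0 overall charge gives an oxidation state of +3 for vanadium.
Vanadium is a group-5 element; V(III) is therefore d².
In an octahedral field the d² configuration is t₂g²e_g⁰ (only one arrangement possible), giving 2 unpaired electrons.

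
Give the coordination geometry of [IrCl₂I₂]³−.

Summing ligand charges against the −3 overall charge gives an oxidation state of +1 for iridium.
Group 9 minus oxidation state 1 gives a d⁸ configuration.
With 4 monodentate ligands the coordination number is 4.
A 5d d⁸ ion has a large crystal-field splitting; square planar leaves the high-energy d_{x²−y²} orbital empty and maximises CFSE.

square planar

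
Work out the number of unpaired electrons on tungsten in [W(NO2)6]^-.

1

Summing ligand charges against the −1 overall charge gives an oxidation state of +5 for tungsten.
Tungsten is a group-6 element; W(V) is therefore d¹.
In an octahedral field the d¹ configuration is t₂g¹e_g⁰ (only one arrangement possible), giving 1 unpaired electron.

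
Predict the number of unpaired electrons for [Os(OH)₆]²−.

Ligand charges: each hydroxide is −1. With an overall charge of −2 the osmium centre must be in the +4 oxidation state.
Os sits in group 8, so the d-electron count is 8 − 4 = 4.
The spin state decides the count: a 5d ion has a large Δₒ and is invariably low-spin.
An octahedral low-spin d⁴ ion is t₂g⁴e_g⁰, giving 2 unpaired electrons.

2 unpaired electrons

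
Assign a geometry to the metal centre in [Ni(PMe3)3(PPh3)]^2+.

Trimethylphosphine is neutral; triphenylphosphine is neutral; balancing the +2 overall charge requires Ni(II).
Ni sits in group 10, so the d-electron count is 10 − 2 = 8.
Coordination number: 4.
Trimethylphosphine and triphenylphosphine are strong-field ligands (high in the spectrochemical series).
A 3d d⁸ ion with strong-field ligands gains enough CFSE to favour square planar over tetrahedral.

square planar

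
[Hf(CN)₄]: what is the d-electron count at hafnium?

d⁰

Summing ligand charges against the 0 overall charge gives an oxidation state of +4 for hafnium.
Group 4 minus oxidation state 4 gives a d⁰ configuration.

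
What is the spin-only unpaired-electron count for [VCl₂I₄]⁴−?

3

Summing ligand charges against the −4 overall charge gives an oxidation state of +2 for vanadium.
Group 5 minus oxidation state 2 gives a d³ configuration.
In an octahedral field the d³ configuration is t₂g³e_g⁰ (only one arrangement possible), giving 3 unpaired electrons.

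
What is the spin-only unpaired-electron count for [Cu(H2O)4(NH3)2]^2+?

Summing ligand charges against the +2 overall charge gives an oxidation state of +2 for copper.
Cu sits in group 11, so the d-electron count is 11 − 2 = 9.
In an octahedral field the d⁹ configuration is t₂g⁶e_g³ (only one arrangement possible), giving 1 unpaired electron.

1 unpaired electron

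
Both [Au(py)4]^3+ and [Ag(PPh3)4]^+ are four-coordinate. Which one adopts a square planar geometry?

For [Au(py)4]^3+: Pyridine is neutral; balancing the +3 overall charge requires Au(III). Gold is a group-11 element; Au(III) is therefore d⁸. A 5d d⁸ ion has a large crystal-field splitting; square planar leaves the high-energy d_{x²−y²} orbital empty and maximises CFSE. → square planar.
For [Ag(PPh3)4]^+: Ligand charges: triphenylphosphine is neutral. With an overall charge of +1 the silver centre must be in the +1 oxidation state. Group 11 minus oxidation state 1 gives a d¹⁰ configuration. A d¹⁰ ion has no crystal-field stabilisation preference between square planar and tetrahedral, so four ligands adopt the sterically favoured tetrahedral geometry. → tetrahedral.

[Au(py)4]^3+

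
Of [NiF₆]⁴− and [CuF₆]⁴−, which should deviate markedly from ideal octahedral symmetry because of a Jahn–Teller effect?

[CuF₆]⁴−

[NiF₆]⁴−: Each fluoride is −1; balancing the −4 overall charge requires Ni(II). Ni sits in group 10, so the d-electron count is 10 − 2 = 8. The d⁸ configuration leaves the e_g set evenly filled (or empty) — no strong Jahn–Teller driving force.
[CuF₆]⁴−: Summing ligand charges against the −4 overall charge gives an oxidation state of +2 for copper. Group 11 minus oxidation state 2 gives a d⁹ configuration. The t₂g⁶e_g³ configuration has an unevenly filled e_g set; the Jahn–Teller theorem predicts a tetragonal distortion (typically axial elongation) to lift the degeneracy.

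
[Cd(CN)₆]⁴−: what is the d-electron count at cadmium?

d10

Ligand charges: each cyanide is −1. With an overall charge of −4 the cadmium centre must be in the +2 oxidation state.
Cd sits in group 12, so the d-electron count is 12 − 2 = 10.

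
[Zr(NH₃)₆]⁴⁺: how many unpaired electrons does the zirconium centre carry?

Summing ligand charges against the +4 overall charge gives an oxidation state of +4 for zirconium.
Group 4 minus oxidation state 4 gives a d⁰ configuration.
In an octahedral field the d⁰ configuration is t₂g⁰e_g⁰, giving 0 unpaired electrons.

0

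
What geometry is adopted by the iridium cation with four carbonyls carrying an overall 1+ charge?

square planar

Ligand charges: carbonyl is neutral. With an overall charge of +1 the iridium centre must be in the +1 oxidation state.
Ir sits in group 9, so the d-electron count is 9 − 1 = 8.
Coordination number: 4.
A 5d d⁸ ion has a large crystal-field splitting; square planar leaves the high-energy d_{x²−y²} orbital empty and maximises CFSE.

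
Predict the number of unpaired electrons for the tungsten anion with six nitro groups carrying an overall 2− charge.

Ligand charges: each nitro (N-bound nitrite) is −1. With an overall charge of −2 the tungsten centre must be in the +4 oxidation state.
W sits in group 6, so the d-electron count is 6 − 4 = 2.
In an octahedral field the d² configuration is t₂g²e_g⁰ (only one arrangement possible), giving 2 unpaired electrons.

2 unpaired electrons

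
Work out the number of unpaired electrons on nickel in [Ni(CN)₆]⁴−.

Ligand charges: each cyanide is −1. With an overall charge of −4 the nickel centre must be in the +2 oxidation state.
Nickel is a group-10 element; Ni(II) is therefore d⁸.
In an octahedral field the d⁸ configuration is t₂g⁶e_g² (only one arrangement possible), giving 2 unpaired electrons.

2 unpaired electrons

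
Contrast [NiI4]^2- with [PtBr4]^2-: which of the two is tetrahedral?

[NiI4]^2-

For [NiI4]^2-: Summing ligand charges against the −2 overall charge gives an oxidation state of +2 for nickel. Nickel is a group-10 element; Ni(II) is therefore d⁸. Iodide is a weak-field ligand. With weak-field ligands the CFSE gain from square planar is small, so a 3d d⁸ ion takes the sterically preferred tetrahedral geometry. → tetrahedral.
For [PtBr4]^2-: Ligand charges: each bromide is −1. With an overall charge of −2 the platinum centre must be in the +2 oxidation state. Platinum is a group-10 element; Pt(II) is therefore d⁸. A 5d d⁸ ion has a large crystal-field splitting; square planar leaves the high-energy d_{x²−y²} orbital empty and maximises CFSE. → square planar.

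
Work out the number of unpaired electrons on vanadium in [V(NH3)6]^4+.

1 unpaired electron

Summing ligand charges against the +4 overall charge gives an oxidation state of +4 for vanadium.
Group 5 minus oxidation state 4 gives a d¹ configuration.
In an octahedral field the d¹ configuration is t₂g¹e_g⁰ (only one arrangement possible), giving 1 unpaired electron.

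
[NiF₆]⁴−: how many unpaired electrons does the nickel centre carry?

Ligand charges: each fluoride is −1. With an overall charge of −4 the nickel centre must be in the +2 oxidation state.
Ni sits in group 10, so the d-electron count is 10 − 2 = 8.
In an octahedral field the d⁸ configuration is t₂g⁶e_g² (only one arrangement possible), giving 2 unpaired electrons.

2 unpaired electrons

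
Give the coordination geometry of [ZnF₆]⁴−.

octahedral

Summing ligand charges against the −4 overall charge gives an oxidation state of +2 for zinc.
Group 12 minus oxidation state 2 gives a d¹⁰ configuration.
Coordination number: 6.
Six donors around a single metal centre give an octahedral coordination sphere.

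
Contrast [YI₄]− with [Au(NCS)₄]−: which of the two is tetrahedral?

For [YI₄]−: Each iodide is −1; balancing the −1 overall charge requires Y(III). Y sits in group 3, so the d-electron count is 3 − 3 = 0. A d⁰ ion has no crystal-field stabilisation preference between square planar and tetrahedral, so four ligands adopt the sterically favoured tetrahedral geometry. → tetrahedral.
For [Au(NCS)₄]−: Summing ligand charges against the −1 overall charge gives an oxidation state of +3 for gold. Group 11 minus oxidation state 3 gives a d⁸ configuration. A 5d d⁸ ion has a large crystal-field splitting; square planar leaves the high-energy d_{x²−y²} orbital empty and maximises CFSE. → square planar.

[YI₄]−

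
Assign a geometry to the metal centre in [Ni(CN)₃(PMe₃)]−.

square planar

Summing ligand charges against the −1 overall charge gives an oxidation state of +2 for nickel.
Group 10 minus oxidation state 2 gives a d⁸ configuration.
With 4 monodentate ligands the coordination number is 4.
Cyanide and trimethylphosphine are strong-field ligands (high in the spectrochemical series).
A 3d d⁸ ion with strong-field ligands gains enough CFSE to favour square planar over tetrahedral.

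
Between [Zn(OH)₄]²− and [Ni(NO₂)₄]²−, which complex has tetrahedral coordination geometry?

[Zn(OH)₄]²−

For [Zn(OH)₄]²−: Ligand charges: each hydroxide is −1. With an overall charge of −2 the zinc centre must be in the +2 oxidation state. Zinc is a group-12 element; Zn(II) is therefore d¹⁰. A d¹⁰ ion has no crystal-field stabilisation preference between square planar and tetrahedral, so four ligands adopt the sterically favoured tetrahedral geometry. → tetrahedral.
For [Ni(NO₂)₄]²−: Ligand charges: each nitro (N-bound nitrite) is −1. With an overall charge of −2 the nickel centre must be in the +2 oxidation state. Group 10 minus oxidation state 2 gives a d⁸ configuration. Nitro (N-bound nitrite) is a strong-field ligand (high in the spectrochemical series). A 3d d⁸ ion with strong-field ligands gains enough CFSE to favour square planar over tetrahedral. → square planar.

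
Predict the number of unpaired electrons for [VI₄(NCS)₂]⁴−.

Ligand charges: each iodide is −1; each isothiocyanate is −1. With an overall charge of −4 the vanadium centre must be in the +2 oxidation state.
Group 5 minus oxidation state 2 gives a d³ configuration.
In an octahedral field the d³ configuration is t₂g³e_g⁰ (only one arrangement possible), giving 3 unpaired electrons.

3 unpaired electrons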